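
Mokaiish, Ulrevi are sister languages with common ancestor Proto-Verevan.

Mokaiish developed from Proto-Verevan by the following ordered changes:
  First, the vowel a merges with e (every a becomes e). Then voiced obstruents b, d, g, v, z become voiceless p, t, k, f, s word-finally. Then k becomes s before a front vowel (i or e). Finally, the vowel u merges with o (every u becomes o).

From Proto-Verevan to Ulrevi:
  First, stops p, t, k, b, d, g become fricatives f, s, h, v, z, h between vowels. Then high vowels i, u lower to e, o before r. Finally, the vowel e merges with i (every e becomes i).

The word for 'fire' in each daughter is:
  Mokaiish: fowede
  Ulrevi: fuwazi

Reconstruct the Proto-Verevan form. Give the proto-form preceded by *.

Position 6: Mokaiish has e, Ulrevi has i. Taking the neighbouring segments as reconstructed: Mokaiish e could go back to *a or *e; Ulrevi i could go back to *e or *i — the one source consistent with every daughter is *e.
Position 4: Mokaiish has e, Ulrevi has a. Ulrevi preserves a here (none of its changes turn any other segment into a), so the proto-segment is *a.
This points to *fuwade. Verify forward in each daughter:
Mokaiish: *fuwade
  fuwade → fuwede   [vowel merger]
  fuwede (rule 2 does not apply)
  fuwede (rule 3 does not apply)
  fuwede → fowede   [vowel merger]
  giving Mokaiish fowede.
Ulrevi: *fuwade > fuwaze > fuwazi  (by intervocalic lenition, vowel merger)
*fuwade is the unique common source.

*fuwade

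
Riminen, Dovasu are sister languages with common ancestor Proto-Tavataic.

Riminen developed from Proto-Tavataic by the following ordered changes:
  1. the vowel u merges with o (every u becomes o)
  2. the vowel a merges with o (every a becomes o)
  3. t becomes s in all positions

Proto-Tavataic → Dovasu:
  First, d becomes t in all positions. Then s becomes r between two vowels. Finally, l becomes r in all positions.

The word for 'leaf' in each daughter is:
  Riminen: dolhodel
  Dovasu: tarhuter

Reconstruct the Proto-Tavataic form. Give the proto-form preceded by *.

Position 5: Riminen has o, Dovasu has u. Dovasu preserves u here (none of its changes turn any other segment into u), so the proto-segment is *u.
Position 3: Riminen has l, Dovasu has r. Riminen preserves l here (none of its changes turn any other segment into l), so the proto-segment is *l.
Continuing position by position gives *dalhudel; check it forward:
Riminen: *dalhudel
  dalhudel → dalhodel   [vowel merger]
  dalhodel → dolhodel   [vowel merger]
  dolhodel (rule 3 does not apply)
  giving Riminen dolhodel.
Dovasu: start from *dalhudel.
  rule 1 (unconditioned shift): dalhudel → talhutel
  rule 2: no change — talhutel
  rule 3 (unconditioned shift): talhutel → tarhuter
  ⇒ Dovasu tarhuter
*dalhudel is the unique common source.

*dalhudel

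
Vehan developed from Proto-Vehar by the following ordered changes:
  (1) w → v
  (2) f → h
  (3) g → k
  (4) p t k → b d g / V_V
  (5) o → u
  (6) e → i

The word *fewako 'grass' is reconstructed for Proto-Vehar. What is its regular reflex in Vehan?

hivagu

Vehan: *fewako > fevako > hevako > hevago > hevagu > hivagu  (by unconditioned shift, unconditioned shift, intervocalic voicing, vowel merger, vowel merger)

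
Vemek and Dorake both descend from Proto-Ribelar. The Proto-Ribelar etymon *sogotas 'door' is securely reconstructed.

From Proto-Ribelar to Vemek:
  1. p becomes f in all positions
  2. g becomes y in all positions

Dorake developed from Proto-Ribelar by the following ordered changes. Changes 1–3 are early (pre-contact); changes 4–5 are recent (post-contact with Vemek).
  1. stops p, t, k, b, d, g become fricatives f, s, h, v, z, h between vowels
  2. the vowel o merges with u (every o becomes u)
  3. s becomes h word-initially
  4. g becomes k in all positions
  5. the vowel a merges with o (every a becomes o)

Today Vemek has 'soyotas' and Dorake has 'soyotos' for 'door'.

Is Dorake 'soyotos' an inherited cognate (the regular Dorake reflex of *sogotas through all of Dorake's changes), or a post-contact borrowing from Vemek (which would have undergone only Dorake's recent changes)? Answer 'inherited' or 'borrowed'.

If inherited, *sogotas would pass through all of Dorake's changes:
Dorake: start from *sogotas.
  rule 1 (intervocalic lenition): sogotas → sohosas
  rule 2 (vowel merger): sohosas → suhusas
  rule 3 (debuccalisation): suhusas → huhusas
  rule 4: no change — huhusas
  rule 5 (vowel merger): huhusas → huhusos
  ⇒ Dorake huhusos
If borrowed from Vemek 'soyotas' after the early changes, it would undergo only the recent ones:
  rule 4 (unconditioned shift): no change (soyotas)
  rule 5 (vowel merger): soyotas → soyotos
  ⇒ as a loan: soyotos
Dorake 'soyotos' matches the loan outcome 'soyotos', not the inherited 'huhusos' — it skipped the early Dorake changes, so it was borrowed from Vemek.

borrowed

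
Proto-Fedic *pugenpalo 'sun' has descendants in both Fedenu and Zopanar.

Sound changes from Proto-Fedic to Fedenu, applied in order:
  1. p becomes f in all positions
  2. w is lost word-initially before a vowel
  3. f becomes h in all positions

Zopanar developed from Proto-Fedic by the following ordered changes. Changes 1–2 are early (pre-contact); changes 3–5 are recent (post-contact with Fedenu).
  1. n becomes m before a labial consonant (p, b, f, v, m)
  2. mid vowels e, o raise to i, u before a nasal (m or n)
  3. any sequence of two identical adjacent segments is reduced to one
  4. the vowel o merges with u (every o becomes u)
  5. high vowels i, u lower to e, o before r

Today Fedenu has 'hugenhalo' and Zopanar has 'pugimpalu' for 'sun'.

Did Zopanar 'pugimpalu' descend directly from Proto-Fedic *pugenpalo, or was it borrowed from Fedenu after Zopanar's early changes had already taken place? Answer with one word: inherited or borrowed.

inherited

If inherited, *pugenpalo would pass through all of Zopanar's changes:
Zopanar: *pugenpalo
  pugenpalo → pugempalo   [nasal place assimilation]
  pugempalo → pugimpalo   [pre-nasal raising]
  pugimpalo (rule 3 does not apply)
  pugimpalo → pugimpalu   [vowel merger]
  pugimpalu (rule 5 does not apply)
  giving Zopanar pugimpalu.
If borrowed from Fedenu 'hugenhalo' after the early changes, it would undergo only the recent ones:
  rule 3 (degemination): no change (hugenhalo)
  rule 4 (vowel merger): hugenhalo → hugenhalu
  rule 5 (pre-rhotic lowering): no change (hugenhalu)
  ⇒ as a loan: hugenhalu
Zopanar 'pugimpalu' matches the inherited outcome exactly, so it is an inherited cognate, not a loan.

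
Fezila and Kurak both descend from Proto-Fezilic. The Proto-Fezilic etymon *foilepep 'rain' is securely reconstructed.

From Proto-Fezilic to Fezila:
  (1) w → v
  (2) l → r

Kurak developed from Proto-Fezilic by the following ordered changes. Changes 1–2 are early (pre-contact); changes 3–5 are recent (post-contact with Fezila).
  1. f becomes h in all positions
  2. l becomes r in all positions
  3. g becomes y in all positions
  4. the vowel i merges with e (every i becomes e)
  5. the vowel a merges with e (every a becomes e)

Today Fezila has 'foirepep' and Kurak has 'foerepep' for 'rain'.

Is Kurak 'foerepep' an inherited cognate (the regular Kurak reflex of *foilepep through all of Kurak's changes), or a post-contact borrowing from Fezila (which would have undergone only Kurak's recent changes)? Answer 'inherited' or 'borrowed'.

If inherited, *foilepep would pass through all of Kurak's changes:
Kurak: *foilepep > hoilepep > hoirepep > hoerepep  (by unconditioned shift, unconditioned shift, vowel merger)
If borrowed from Fezila 'foirepep' after the early changes, it would undergo only the recent ones:
  rule 3 (unconditioned shift): no change (foirepep)
  rule 4 (vowel merger): foirepep → foerepep
  rule 5 (vowel merger): no change (foerepep)
  ⇒ as a loan: foerepep
Kurak 'foerepep' matches the loan outcome 'foerepep', not the inherited 'hoerepep' — it skipped the early Kurak changes, so it was borrowed from Fezila.

borrowed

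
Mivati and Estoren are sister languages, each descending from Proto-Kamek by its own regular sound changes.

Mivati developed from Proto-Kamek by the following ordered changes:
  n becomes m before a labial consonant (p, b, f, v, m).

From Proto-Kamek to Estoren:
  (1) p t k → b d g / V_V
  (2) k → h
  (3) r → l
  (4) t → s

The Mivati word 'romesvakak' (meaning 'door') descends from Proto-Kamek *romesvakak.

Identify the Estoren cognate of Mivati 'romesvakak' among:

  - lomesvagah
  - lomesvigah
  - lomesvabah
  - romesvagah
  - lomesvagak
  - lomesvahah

lomesvagah

Estoren: *romesvakak
  romesvakak → romesvagak   [intervocalic voicing]
  romesvagak → romesvagah   [unconditioned shift]
  romesvagah → lomesvagah   [unconditioned shift]
  lomesvagah (rule 4 does not apply)
  giving Estoren lomesvagah.
The other candidates each miss or misapply at least one Estoren change.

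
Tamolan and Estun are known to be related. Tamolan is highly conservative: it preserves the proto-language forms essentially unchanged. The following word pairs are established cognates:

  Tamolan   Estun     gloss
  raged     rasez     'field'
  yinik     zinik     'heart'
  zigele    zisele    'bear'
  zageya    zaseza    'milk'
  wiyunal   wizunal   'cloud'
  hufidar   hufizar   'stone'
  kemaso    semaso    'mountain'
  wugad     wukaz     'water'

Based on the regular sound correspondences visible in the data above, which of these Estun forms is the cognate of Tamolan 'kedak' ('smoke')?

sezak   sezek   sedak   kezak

sezak

kemaso ~ semaso — Tamolan k corresponds to Estun s word-initially before a front vowel.
hufidar ~ hufizar — Tamolan d corresponds to Estun z between vowels (before a back vowel).
Applying these to Tamolan 'kedak':
  kedak → sedak   (k→s word-initially before a front vowel)
  sedak → sezak   (d→z between vowels (before a back vowel))
So the Estun cognate is 'sezak'.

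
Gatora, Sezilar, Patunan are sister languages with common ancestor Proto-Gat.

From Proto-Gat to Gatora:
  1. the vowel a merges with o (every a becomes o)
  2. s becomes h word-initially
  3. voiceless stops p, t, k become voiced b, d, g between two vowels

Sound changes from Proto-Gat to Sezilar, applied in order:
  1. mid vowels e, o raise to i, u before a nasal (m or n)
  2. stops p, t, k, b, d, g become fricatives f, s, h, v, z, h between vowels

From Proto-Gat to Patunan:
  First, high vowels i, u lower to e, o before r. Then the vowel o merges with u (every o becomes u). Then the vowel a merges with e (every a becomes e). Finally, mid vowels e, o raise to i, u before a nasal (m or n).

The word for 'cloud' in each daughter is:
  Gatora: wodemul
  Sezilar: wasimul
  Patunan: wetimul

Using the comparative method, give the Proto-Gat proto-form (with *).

*watemul

Position 3: Gatora has d, Sezilar has s, Patunan has t. Patunan preserves t here (none of its changes turn any other segment into t), so the proto-segment is *t.
Position 4: Gatora has e, Sezilar has i, Patunan has i. Gatora preserves e here (none of its changes turn any other segment into e), so the proto-segment is *e.
This points to *watemul. Verify forward in each daughter:
Gatora: *watemul
  watemul → wotemul   [vowel merger]
  wotemul (rule 2 does not apply)
  wotemul → wodemul   [intervocalic voicing]
  giving Gatora wodemul.
Sezilar: start from *watemul.
  rule 1 (pre-nasal raising): watemul → watimul
  rule 2 (intervocalic lenition): watimul → wasimul
  ⇒ Sezilar wasimul
Patunan: *watemul
  watemul (rule 1 does not apply)
  watemul (rule 2 does not apply)
  watemul → wetemul   [vowel merger]
  wetemul → wetimul   [pre-nasal raising]
  giving Patunan wetimul.
No other proto-form is consistent with every reflex, so the reconstruction is *watemul.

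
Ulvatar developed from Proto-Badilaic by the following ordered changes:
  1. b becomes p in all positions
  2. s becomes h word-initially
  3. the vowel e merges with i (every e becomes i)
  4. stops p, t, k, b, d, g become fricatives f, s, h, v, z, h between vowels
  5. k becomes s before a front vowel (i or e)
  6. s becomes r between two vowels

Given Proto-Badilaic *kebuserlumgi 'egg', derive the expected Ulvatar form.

Ulvatar: start from *kebuserlumgi.
  rule 1 (unconditioned shift): kebuserlumgi → kepuserlumgi
  rule 2: no change — kepuserlumgi
  rule 3 (vowel merger): kepuserlumgi → kipusirlumgi
  rule 4 (intervocalic lenition): kipusirlumgi → kifusirlumgi
  rule 5 (palatalisation): kifusirlumgi → sifusirlumgi
  rule 6 (rhotacism): sifusirlumgi → sifurirlumgi
  ⇒ Ulvatar sifurirlumgi

sifurirlumgi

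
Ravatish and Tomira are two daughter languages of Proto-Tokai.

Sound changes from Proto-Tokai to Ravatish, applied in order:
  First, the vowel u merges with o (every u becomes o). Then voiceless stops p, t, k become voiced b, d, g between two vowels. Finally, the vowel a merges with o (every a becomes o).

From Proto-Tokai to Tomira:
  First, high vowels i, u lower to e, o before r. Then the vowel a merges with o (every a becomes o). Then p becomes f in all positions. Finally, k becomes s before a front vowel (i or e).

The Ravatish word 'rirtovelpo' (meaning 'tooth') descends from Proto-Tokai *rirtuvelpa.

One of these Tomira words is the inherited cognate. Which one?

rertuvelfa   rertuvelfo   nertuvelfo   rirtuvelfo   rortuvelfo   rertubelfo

Tomira: *rirtuvelpa > rertuvelpa > rertuvelpo > rertuvelfo  (by pre-rhotic lowering, vowel merger, unconditioned shift)
Only 'rertuvelfo' matches the regular Tomira development of *rirtuvelpa.

rertuvelfo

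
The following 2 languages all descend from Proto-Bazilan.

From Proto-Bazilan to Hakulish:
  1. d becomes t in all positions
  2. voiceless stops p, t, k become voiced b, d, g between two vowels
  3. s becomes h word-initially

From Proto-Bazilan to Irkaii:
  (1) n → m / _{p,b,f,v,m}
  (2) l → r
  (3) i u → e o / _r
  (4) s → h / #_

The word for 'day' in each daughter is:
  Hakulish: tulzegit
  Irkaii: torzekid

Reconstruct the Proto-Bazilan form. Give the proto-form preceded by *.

*tulzekid

Position 2: Hakulish has u, Irkaii has o. Hakulish preserves u here (none of its changes turn any other segment into u), so the proto-segment is *u.
Position 8: Hakulish has t, Irkaii has d. Irkaii preserves d here (none of its changes turn any other segment into d), so the proto-segment is *d.
Verify the candidate proto-form against each daughter:
Hakulish: *tulzekid > tulzekit > tulzegit  (by unconditioned shift, intervocalic voicing)
Irkaii: *tulzekid > turzekid > torzekid  (by unconditioned shift, pre-rhotic lowering)
No other proto-form is consistent with every reflex, so the reconstruction is *tulzekid.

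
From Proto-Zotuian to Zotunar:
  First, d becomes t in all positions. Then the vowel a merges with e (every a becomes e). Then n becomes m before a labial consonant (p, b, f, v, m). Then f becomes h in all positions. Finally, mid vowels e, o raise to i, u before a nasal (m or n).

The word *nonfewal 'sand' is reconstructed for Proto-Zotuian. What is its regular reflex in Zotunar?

numhewel

Zotunar: *nonfewal > nonfewel > nomfewel > nomhewel > numhewel  (by vowel merger, nasal place assimilation, unconditioned shift, pre-nasal raising)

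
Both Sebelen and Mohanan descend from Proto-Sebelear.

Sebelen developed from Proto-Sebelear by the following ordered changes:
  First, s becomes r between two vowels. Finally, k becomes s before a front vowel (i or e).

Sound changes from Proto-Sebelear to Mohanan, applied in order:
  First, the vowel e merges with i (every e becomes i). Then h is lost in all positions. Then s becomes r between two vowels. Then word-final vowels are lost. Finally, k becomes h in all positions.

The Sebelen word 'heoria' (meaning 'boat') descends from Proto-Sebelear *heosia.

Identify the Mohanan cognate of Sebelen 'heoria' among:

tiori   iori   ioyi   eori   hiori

iori

Mohanan: *heosia
  heosia → hiosia   [vowel merger]
  hiosia → iosia   [h-loss]
  iosia → ioria   [rhotacism]
  ioria → iori   [apocope]
  iori (rule 5 does not apply)
  giving Mohanan iori.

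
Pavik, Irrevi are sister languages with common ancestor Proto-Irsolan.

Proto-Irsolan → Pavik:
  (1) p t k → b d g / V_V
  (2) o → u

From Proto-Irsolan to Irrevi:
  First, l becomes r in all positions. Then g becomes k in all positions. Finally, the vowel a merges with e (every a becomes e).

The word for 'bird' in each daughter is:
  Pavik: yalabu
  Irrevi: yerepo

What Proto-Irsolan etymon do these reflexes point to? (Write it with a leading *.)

*yalapo

Position 6: Pavik has u, Irrevi has o. Irrevi preserves o here (none of its changes turn any other segment into o), so the proto-segment is *o.
Position 4: Pavik has a, Irrevi has e. Pavik preserves a here (none of its changes turn any other segment into a), so the proto-segment is *a.
Position 2: Pavik has a, Irrevi has e. Pavik preserves a here (none of its changes turn any other segment into a), so the proto-segment is *a.
Continuing position by position gives *yalapo; check it forward:
Pavik: start from *yalapo.
  rule 1 (intervocalic voicing): yalapo → yalabo
  rule 2 (vowel merger): yalabo → yalabu
  ⇒ Pavik yalabu
Irrevi: start from *yalapo.
  rule 1 (unconditioned shift): yalapo → yarapo
  rule 2: no change — yarapo
  rule 3 (vowel merger): yarapo → yerepo
  ⇒ Irrevi yerepo
*yalapo is the unique common source.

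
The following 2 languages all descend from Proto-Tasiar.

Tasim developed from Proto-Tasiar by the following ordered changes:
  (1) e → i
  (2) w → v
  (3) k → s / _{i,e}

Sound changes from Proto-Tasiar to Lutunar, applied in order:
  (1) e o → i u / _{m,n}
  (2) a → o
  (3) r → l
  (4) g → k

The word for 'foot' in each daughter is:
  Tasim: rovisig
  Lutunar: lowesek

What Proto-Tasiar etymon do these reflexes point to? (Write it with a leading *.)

*roweseg

Position 6: Tasim has i, Lutunar has e. Lutunar preserves e here (none of its changes turn any other segment into e), so the proto-segment is *e.
Position 4: Tasim has i, Lutunar has e. Lutunar preserves e here (none of its changes turn any other segment into e), so the proto-segment is *e.
Continuing position by position gives *roweseg; check it forward:
Tasim: *roweseg > rowisig > rovisig  (by vowel merger, unconditioned shift)
Lutunar: start from *roweseg.
  rule 1: no change — roweseg
  rule 2: no change — roweseg
  rule 3 (unconditioned shift): roweseg → loweseg
  rule 4 (unconditioned shift): loweseg → lowesek
  ⇒ Lutunar lowesek
*roweseg is the unique common source.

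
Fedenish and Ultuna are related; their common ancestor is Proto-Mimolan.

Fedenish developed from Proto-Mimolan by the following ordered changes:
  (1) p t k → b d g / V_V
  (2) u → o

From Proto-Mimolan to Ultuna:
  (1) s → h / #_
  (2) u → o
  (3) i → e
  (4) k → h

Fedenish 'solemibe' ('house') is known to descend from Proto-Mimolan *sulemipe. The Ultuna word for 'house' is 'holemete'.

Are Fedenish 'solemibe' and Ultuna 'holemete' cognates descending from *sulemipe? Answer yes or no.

Derive the expected Ultuna reflex of *sulemipe:
Ultuna: *sulemipe
  sulemipe → hulemipe   [debuccalisation]
  hulemipe → holemipe   [vowel merger]
  holemipe → holemepe   [vowel merger]
  holemepe (rule 4 does not apply)
  giving Ultuna holemepe.
The regular Ultuna reflex would be 'holemepe', but the attested form is 'holemete'. The correspondence is irregular, so they are not cognates (the Ultuna form has a different source).

no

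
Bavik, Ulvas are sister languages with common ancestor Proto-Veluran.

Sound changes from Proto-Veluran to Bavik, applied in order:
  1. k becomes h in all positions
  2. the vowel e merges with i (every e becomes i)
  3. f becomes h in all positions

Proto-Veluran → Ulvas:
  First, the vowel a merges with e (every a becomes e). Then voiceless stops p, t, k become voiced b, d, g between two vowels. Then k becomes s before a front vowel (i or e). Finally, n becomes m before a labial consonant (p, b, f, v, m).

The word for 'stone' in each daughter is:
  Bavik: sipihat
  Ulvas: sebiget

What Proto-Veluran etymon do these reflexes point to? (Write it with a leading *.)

*sepikat

Position 2: Bavik has i, Ulvas has e. Taking the neighbouring segments as reconstructed: Bavik i could go back to *e or *i; Ulvas e could go back to *a or *e — the one source consistent with every daughter is *e.
Position 5: Bavik has h, Ulvas has g. Taking the neighbouring segments as reconstructed: Bavik h could go back to *k or *f or *h; Ulvas g could go back to *k or *g — the one source consistent with every daughter is *k.
Position 3: Bavik has p, Ulvas has b. Bavik preserves p here (none of its changes turn any other segment into p), so the proto-segment is *p.
Continuing position by position gives *sepikat; check it forward:
Bavik: *sepikat
  sepikat → sepihat   [unconditioned shift]
  sepihat → sipihat   [vowel merger]
  sipihat (rule 3 does not apply)
  giving Bavik sipihat.
Ulvas: start from *sepikat.
  rule 1 (vowel merger): sepikat → sepiket
  rule 2 (intervocalic voicing): sepiket → sebiget
  rule 3: no change — sebiget
  rule 4: no change — sebiget
  ⇒ Ulvas sebiget
Only *sepikat yields all of Bavik sipihat, Ulvas sebiget.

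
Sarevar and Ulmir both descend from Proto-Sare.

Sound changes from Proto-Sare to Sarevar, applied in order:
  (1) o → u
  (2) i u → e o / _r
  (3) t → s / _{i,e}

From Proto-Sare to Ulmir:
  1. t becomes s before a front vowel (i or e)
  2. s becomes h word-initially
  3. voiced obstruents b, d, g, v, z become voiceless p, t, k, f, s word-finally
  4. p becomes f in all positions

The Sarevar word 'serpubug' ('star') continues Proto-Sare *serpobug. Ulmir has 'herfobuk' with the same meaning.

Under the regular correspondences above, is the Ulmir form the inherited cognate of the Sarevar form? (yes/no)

yes

Derive the expected Ulmir reflex of *serpobug:
Ulmir: *serpobug > herpobug > herpobuk > herfobuk  (by debuccalisation, final devoicing, unconditioned shift)
Ulmir 'herfobuk' matches the regular reflex exactly, so the pair is cognate.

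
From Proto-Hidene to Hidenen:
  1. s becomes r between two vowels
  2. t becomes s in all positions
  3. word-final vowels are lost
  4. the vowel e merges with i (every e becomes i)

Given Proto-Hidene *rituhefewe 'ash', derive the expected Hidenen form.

risuhifiw

Hidenen: *rituhefewe
  rituhefewe (rule 1 does not apply)
  rituhefewe → risuhefewe   [unconditioned shift]
  risuhefewe → risuhefew   [apocope]
  risuhefew → risuhifiw   [vowel merger]
  giving Hidenen risuhifiw.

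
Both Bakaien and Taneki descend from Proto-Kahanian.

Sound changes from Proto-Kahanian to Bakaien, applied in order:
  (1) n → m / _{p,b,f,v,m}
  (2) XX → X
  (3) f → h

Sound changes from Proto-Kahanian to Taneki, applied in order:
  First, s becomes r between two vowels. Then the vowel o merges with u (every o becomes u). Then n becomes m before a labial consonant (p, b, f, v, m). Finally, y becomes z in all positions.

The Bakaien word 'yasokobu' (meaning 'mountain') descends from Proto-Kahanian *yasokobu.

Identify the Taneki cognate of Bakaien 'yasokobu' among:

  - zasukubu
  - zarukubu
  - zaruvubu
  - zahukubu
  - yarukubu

Taneki: *yasokobu
  yasokobu → yarokobu   [rhotacism]
  yarokobu → yarukubu   [vowel merger]
  yarukubu (rule 3 does not apply)
  yarukubu → zarukubu   [unconditioned shift]
  giving Taneki zarukubu.

zarukubu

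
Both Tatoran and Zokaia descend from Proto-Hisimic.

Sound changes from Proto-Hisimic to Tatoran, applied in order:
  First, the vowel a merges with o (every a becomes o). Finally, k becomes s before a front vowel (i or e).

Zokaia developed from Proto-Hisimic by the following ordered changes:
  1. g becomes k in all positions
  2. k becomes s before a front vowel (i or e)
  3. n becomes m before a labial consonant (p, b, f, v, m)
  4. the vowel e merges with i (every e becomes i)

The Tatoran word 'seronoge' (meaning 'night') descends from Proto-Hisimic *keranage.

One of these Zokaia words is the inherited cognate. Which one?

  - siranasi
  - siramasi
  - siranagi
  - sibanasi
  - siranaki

Zokaia: *keranage > keranake > seranase > siranasi  (by unconditioned shift, palatalisation, vowel merger)

siranasi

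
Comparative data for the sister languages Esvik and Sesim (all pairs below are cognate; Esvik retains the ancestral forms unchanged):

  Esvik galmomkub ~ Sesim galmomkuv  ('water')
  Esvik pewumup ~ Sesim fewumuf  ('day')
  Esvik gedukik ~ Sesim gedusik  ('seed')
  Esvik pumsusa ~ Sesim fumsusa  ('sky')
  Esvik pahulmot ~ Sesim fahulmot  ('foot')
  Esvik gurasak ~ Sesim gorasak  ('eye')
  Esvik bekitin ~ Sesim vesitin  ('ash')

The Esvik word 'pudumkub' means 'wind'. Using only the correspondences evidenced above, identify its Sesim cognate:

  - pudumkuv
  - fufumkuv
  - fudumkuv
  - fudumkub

fudumkuv

pumsusa ~ fumsusa — Esvik p corresponds to Sesim f word-initially before a back vowel.
galmomkub ~ galmomkuv — Esvik b corresponds to Sesim v word-finally.
Applying these to Esvik 'pudumkub':
  pudumkub → fudumkub   (p→f word-initially before a back vowel)
  fudumkub → fudumkuv   (b→v word-finally)
So the Sesim cognate is 'fudumkuv'.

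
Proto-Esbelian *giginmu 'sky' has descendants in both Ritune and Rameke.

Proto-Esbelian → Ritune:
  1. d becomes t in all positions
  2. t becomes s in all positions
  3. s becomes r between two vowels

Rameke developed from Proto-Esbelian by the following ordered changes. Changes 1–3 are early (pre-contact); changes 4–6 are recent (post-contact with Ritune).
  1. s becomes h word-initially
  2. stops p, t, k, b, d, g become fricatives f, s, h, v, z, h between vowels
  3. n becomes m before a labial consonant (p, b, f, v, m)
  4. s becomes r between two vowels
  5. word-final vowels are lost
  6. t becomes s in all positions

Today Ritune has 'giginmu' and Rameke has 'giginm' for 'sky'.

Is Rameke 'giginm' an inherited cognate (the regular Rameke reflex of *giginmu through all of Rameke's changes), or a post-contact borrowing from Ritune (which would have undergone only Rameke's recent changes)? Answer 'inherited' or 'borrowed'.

If inherited, *giginmu would pass through all of Rameke's changes:
Rameke: *giginmu > gihinmu > gihimmu > gihimm  (by intervocalic lenition, nasal place assimilation, apocope)
If borrowed from Ritune 'giginmu' after the early changes, it would undergo only the recent ones:
  rule 4 (rhotacism): no change (giginmu)
  rule 5 (apocope): giginmu → giginm
  rule 6 (unconditioned shift): no change (giginm)
  ⇒ as a loan: giginm
Rameke 'giginm' matches the loan outcome 'giginm', not the inherited 'gihimm' — it skipped the early Rameke changes, so it was borrowed from Ritune.

borrowed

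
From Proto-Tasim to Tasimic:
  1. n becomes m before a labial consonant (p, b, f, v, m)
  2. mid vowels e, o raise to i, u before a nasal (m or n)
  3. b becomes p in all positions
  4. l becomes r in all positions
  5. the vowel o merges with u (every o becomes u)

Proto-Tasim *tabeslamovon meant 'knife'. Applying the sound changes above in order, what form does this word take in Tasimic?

Tasimic: start from *tabeslamovon.
  rule 1: no change — tabeslamovon
  rule 2 (pre-nasal raising): tabeslamovon → tabeslamovun
  rule 3 (unconditioned shift): tabeslamovun → tapeslamovun
  rule 4 (unconditioned shift): tapeslamovun → tapesramovun
  rule 5 (vowel merger): tapesramovun → tapesramuvun
  ⇒ Tasimic tapesramuvun

tapesramuvun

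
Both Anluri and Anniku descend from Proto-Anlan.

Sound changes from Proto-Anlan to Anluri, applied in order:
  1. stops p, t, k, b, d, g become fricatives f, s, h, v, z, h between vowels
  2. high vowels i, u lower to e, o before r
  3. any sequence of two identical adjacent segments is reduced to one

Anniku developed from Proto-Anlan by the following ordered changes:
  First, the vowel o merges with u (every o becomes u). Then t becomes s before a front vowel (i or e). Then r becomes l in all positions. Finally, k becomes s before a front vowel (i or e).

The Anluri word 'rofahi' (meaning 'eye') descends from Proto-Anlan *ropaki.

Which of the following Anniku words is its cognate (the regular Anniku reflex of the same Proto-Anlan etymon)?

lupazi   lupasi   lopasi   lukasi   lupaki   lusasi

Anniku: *ropaki > rupaki > lupaki > lupasi  (by vowel merger, unconditioned shift, palatalisation)
Among the options, 'lupasi' alone shows every Anniku change applied in order.

lupasi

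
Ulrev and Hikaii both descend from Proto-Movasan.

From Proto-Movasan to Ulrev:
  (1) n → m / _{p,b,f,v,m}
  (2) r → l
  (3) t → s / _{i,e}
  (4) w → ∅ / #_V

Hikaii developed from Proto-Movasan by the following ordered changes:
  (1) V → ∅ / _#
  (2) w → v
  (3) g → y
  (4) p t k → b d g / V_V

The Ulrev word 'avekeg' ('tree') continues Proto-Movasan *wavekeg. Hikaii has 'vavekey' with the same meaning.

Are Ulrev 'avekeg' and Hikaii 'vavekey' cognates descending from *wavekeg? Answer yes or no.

no

Derive the expected Hikaii reflex of *wavekeg:
Hikaii: start from *wavekeg.
  rule 1: no change — wavekeg
  rule 2 (unconditioned shift): wavekeg → vavekeg
  rule 3 (unconditioned shift): vavekeg → vavekey
  rule 4 (intervocalic voicing): vavekey → vavegey
  ⇒ Hikaii vavegey
The regular Hikaii reflex would be 'vavegey', but the attested form is 'vavekey'. The correspondence is irregular, so they are not cognates (the Hikaii form has a different source).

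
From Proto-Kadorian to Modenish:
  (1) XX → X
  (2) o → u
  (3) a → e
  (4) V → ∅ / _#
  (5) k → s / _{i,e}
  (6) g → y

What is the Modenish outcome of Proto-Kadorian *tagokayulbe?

teyuseyulb

Modenish: *tagokayulbe
  tagokayulbe (rule 1 does not apply)
  tagokayulbe → tagukayulbe   [vowel merger]
  tagukayulbe → tegukeyulbe   [vowel merger]
  tegukeyulbe → tegukeyulb   [apocope]
  tegukeyulb → teguseyulb   [palatalisation]
  teguseyulb → teyuseyulb   [unconditioned shift]
  giving Modenish teyuseyulb.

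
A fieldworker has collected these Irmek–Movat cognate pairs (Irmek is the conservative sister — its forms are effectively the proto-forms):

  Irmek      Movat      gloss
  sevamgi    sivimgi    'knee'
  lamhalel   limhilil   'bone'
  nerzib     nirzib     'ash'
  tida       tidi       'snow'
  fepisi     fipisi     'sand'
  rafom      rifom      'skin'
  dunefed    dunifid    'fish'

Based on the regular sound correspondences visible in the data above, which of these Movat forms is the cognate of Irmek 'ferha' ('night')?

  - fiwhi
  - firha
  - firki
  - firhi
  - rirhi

firhi

nerzib ~ nirzib — Irmek e corresponds to Movat i after a consonant, before r.
tida ~ tidi — Irmek a corresponds to Movat i word-finally.
Applying these to Irmek 'ferha':
  ferha → firha   (e→i after a consonant, before r)
  firha → firhi   (a→i word-finally)
So the Movat cognate is 'firhi'.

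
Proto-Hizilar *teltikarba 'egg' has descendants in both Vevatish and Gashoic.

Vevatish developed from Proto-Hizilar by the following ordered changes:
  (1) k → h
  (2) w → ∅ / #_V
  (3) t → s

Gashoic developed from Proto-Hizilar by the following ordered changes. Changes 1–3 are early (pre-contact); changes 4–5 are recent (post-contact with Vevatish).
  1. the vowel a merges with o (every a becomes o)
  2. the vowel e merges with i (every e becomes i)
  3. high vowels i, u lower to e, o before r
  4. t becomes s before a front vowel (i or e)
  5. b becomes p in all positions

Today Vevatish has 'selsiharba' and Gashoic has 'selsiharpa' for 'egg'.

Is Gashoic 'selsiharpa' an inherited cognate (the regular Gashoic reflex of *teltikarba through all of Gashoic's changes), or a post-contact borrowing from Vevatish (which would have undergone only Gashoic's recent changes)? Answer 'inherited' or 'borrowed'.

borrowed

If inherited, *teltikarba would pass through all of Gashoic's changes:
Gashoic: start from *teltikarba.
  rule 1 (vowel merger): teltikarba → teltikorbo
  rule 2 (vowel merger): teltikorbo → tiltikorbo
  rule 3: no change — tiltikorbo
  rule 4 (palatalisation): tiltikorbo → silsikorbo
  rule 5 (unconditioned shift): silsikorbo → silsikorpo
  ⇒ Gashoic silsikorpo
If borrowed from Vevatish 'selsiharba' after the early changes, it would undergo only the recent ones:
  rule 4 (palatalisation): no change (selsiharba)
  rule 5 (unconditioned shift): selsiharba → selsiharpa
  ⇒ as a loan: selsiharpa
Gashoic 'selsiharpa' matches the loan outcome 'selsiharpa', not the inherited 'silsikorpo' — it skipped the early Gashoic changes, so it was borrowed from Vevatish.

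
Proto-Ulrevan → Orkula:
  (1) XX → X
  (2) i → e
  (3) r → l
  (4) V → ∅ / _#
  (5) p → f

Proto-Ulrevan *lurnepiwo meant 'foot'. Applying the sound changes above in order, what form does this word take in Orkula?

lulnefew

Orkula: start from *lurnepiwo.
  rule 1: no change — lurnepiwo
  rule 2 (vowel merger): lurnepiwo → lurnepewo
  rule 3 (unconditioned shift): lurnepewo → lulnepewo
  rule 4 (apocope): lulnepewo → lulnepew
  rule 5 (unconditioned shift): lulnepew → lulnefew
  ⇒ Orkula lulnefew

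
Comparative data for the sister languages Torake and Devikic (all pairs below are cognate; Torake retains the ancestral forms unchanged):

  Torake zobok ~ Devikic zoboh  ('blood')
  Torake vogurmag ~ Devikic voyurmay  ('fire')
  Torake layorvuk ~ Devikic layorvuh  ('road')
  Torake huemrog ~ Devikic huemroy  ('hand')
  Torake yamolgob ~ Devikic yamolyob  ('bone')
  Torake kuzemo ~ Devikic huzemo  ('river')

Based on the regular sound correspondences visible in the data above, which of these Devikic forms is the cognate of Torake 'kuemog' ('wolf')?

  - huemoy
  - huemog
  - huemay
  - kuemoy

huemoy

kuzemo ~ huzemo — Torake k corresponds to Devikic h word-initially before a back vowel.
vogurmag ~ voyurmay, huemrog ~ huemroy — Torake g corresponds to Devikic y word-finally.
Applying these to Torake 'kuemog':
  kuemog → huemog   (k→h word-initially before a back vowel)
  huemog → huemoy   (g→y word-finally)
So the Devikic cognate is 'huemoy'.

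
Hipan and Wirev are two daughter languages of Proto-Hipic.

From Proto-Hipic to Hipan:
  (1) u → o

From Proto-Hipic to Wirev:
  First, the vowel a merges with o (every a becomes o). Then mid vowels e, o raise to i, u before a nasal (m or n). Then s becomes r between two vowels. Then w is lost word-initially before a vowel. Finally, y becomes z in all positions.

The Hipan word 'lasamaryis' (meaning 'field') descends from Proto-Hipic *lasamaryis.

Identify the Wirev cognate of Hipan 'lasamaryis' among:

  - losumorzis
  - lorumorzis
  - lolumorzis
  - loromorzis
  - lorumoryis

Wirev: start from *lasamaryis.
  rule 1 (vowel merger): lasamaryis → losomoryis
  rule 2 (pre-nasal raising): losomoryis → losumoryis
  rule 3 (rhotacism): losumoryis → lorumoryis
  rule 4: no change — lorumoryis
  rule 5 (unconditioned shift): lorumoryis → lorumorzis
  ⇒ Wirev lorumorzis
The other candidates each miss or misapply at least one Wirev change.

lorumorzis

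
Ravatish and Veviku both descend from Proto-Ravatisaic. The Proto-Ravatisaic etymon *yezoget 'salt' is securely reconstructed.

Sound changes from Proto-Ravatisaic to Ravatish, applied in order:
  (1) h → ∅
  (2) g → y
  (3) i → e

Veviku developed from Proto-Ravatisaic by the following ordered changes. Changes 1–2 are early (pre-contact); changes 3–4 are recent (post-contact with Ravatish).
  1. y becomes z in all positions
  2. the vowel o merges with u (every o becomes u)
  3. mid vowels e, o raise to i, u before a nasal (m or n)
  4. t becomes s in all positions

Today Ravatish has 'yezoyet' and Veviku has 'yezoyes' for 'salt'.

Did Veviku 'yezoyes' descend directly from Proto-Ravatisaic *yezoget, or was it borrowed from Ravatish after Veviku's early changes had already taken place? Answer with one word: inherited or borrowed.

If inherited, *yezoget would pass through all of Veviku's changes:
Veviku: *yezoget
  yezoget → zezoget   [unconditioned shift]
  zezoget → zezuget   [vowel merger]
  zezuget (rule 3 does not apply)
  zezuget → zezuges   [unconditioned shift]
  giving Veviku zezuges.
If borrowed from Ravatish 'yezoyet' after the early changes, it would undergo only the recent ones:
  rule 3 (pre-nasal raising): no change (yezoyet)
  rule 4 (unconditioned shift): yezoyet → yezoyes
  ⇒ as a loan: yezoyes
Veviku 'yezoyes' matches the loan outcome 'yezoyes', not the inherited 'zezuges' — it skipped the early Veviku changes, so it was borrowed from Ravatish.

borrowed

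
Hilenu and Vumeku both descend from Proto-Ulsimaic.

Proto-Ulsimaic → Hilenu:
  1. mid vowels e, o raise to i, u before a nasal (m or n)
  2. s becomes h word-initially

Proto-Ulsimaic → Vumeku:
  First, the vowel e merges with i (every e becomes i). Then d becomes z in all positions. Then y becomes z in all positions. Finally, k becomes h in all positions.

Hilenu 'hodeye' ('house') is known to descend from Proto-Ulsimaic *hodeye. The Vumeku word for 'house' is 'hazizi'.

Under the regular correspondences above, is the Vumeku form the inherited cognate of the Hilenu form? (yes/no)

no

Derive the expected Vumeku reflex of *hodeye:
Vumeku: *hodeye
  hodeye → hodiyi   [vowel merger]
  hodiyi → hoziyi   [unconditioned shift]
  hoziyi → hozizi   [unconditioned shift]
  hozizi (rule 4 does not apply)
  giving Vumeku hozizi.
The regular Vumeku reflex would be 'hozizi', but the attested form is 'hazizi'. The correspondence is irregular, so they are not cognates (the Vumeku form has a different source).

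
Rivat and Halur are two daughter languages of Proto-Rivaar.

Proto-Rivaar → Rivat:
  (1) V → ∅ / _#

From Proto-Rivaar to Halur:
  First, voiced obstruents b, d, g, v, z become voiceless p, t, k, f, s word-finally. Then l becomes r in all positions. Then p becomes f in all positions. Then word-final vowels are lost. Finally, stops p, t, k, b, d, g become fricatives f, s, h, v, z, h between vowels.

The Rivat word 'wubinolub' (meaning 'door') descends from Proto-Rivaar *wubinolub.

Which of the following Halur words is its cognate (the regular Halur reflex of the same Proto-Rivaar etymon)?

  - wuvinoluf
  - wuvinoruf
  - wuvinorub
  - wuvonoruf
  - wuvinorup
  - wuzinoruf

Halur: start from *wubinolub.
  rule 1 (final devoicing): wubinolub → wubinolup
  rule 2 (unconditioned shift): wubinolup → wubinorup
  rule 3 (unconditioned shift): wubinorup → wubinoruf
  rule 4: no change — wubinoruf
  rule 5 (intervocalic lenition): wubinoruf → wuvinoruf
  ⇒ Halur wuvinoruf
The other candidates each miss or misapply at least one Halur change.

wuvinoruf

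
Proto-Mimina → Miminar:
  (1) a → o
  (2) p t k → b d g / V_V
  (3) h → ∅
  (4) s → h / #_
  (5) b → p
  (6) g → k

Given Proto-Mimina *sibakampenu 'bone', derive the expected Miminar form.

hipokompenu

Miminar: start from *sibakampenu.
  rule 1 (vowel merger): sibakampenu → sibokompenu
  rule 2 (intervocalic voicing): sibokompenu → sibogompenu
  rule 3: no change — sibogompenu
  rule 4 (debuccalisation): sibogompenu → hibogompenu
  rule 5 (unconditioned shift): hibogompenu → hipogompenu
  rule 6 (unconditioned shift): hipogompenu → hipokompenu
  ⇒ Miminar hipokompenu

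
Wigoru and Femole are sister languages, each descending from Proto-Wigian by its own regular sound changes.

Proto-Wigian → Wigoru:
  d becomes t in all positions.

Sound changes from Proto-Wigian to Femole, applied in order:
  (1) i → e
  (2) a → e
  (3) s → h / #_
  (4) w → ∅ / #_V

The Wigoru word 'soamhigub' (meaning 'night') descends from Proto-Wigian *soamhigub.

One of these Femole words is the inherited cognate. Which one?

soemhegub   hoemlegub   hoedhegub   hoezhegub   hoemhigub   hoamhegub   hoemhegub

hoemhegub

Femole: *soamhigub > soamhegub > soemhegub > hoemhegub  (by vowel merger, vowel merger, debuccalisation)
Only 'hoemhegub' matches the regular Femole development of *soamhigub.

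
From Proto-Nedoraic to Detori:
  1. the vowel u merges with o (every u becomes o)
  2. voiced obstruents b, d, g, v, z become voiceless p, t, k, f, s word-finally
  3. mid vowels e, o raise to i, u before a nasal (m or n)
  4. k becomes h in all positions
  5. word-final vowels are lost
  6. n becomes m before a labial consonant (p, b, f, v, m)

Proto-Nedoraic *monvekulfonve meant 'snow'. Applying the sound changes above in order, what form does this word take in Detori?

mumveholfumv

Detori: *monvekulfonve
  monvekulfonve → monvekolfonve   [vowel merger]
  monvekolfonve (rule 2 does not apply)
  monvekolfonve → munvekolfunve   [pre-nasal raising]
  munvekolfunve → munveholfunve   [unconditioned shift]
  munveholfunve → munveholfunv   [apocope]
  munveholfunv → mumveholfumv   [nasal place assimilation]
  giving Detori mumveholfumv.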